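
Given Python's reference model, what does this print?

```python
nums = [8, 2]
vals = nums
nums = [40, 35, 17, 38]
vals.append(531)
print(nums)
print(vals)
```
[40, 35, 17, 38]
[8, 2, 531]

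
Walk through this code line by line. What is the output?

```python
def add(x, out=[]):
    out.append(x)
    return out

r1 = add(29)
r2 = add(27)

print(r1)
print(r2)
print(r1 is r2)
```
[29, 27]
[29, 27]
True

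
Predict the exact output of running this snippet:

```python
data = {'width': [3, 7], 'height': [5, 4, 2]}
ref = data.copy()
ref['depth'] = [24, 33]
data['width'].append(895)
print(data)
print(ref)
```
{'width': [3, 7, 895], 'height': [5, 4, 2]}
{'width': [3, 7, 895], 'height': [5, 4, 2], 'depth': [24, 33]}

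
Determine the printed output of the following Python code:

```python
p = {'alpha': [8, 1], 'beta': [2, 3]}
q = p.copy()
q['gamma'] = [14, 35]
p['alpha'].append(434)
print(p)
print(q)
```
{'alpha': [8, 1, 434], 'beta': [2, 3]}
{'alpha': [8, 1, 434], 'beta': [2, 3], 'gamma': [14, 35]}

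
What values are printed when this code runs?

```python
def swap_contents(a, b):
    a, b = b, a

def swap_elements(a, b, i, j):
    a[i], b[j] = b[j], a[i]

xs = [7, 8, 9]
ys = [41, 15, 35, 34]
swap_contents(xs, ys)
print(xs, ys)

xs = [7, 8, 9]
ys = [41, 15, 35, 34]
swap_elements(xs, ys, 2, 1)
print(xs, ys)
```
[7, 8, 9] [41, 15, 35, 34]
[7, 8, 15] [41, 9, 35, 34]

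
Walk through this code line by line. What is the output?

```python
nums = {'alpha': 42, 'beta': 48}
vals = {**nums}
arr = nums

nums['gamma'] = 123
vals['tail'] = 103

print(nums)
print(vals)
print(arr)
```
{'alpha': 42, 'beta': 48, 'gamma': 123}
{'alpha': 42, 'beta': 48, 'tail': 103}
{'alpha': 42, 'beta': 48, 'gamma': 123}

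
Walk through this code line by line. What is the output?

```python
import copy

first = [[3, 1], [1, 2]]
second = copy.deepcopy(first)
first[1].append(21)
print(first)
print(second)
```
[[3, 1], [1, 2, 21]]
[[3, 1], [1, 2]]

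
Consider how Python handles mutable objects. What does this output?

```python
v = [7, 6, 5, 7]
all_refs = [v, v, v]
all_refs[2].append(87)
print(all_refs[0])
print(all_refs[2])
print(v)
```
[7, 6, 5, 7, 87]
[7, 6, 5, 7, 87]
[7, 6, 5, 7, 87]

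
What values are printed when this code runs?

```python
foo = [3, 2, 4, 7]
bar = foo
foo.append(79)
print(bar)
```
[3, 2, 4, 7, 79]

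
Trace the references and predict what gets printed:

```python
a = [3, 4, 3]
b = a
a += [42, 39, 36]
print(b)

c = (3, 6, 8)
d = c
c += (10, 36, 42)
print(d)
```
[3, 4, 3, 42, 39, 36]
(3, 6, 8)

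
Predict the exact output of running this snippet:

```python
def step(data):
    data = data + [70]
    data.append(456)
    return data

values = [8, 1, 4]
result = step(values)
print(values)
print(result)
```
[8, 1, 4]
[8, 1, 4, 70, 456]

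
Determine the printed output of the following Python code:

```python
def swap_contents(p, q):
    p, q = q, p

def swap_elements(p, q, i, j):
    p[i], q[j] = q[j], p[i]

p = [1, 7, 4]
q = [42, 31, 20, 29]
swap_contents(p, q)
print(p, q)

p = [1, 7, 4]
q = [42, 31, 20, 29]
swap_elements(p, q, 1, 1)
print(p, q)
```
[1, 7, 4] [42, 31, 20, 29]
[1, 31, 4] [42, 7, 20, 29]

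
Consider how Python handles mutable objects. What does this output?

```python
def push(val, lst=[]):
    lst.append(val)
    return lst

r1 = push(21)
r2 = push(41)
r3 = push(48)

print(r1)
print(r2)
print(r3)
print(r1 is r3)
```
[21, 41, 48]
[21, 41, 48]
[21, 41, 48]
True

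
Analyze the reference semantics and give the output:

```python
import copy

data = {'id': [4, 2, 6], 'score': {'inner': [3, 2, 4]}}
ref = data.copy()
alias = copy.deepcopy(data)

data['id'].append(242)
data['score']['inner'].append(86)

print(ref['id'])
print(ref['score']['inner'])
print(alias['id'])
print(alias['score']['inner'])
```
[4, 2, 6, 242]
[3, 2, 4, 86]
[4, 2, 6]
[3, 2, 4]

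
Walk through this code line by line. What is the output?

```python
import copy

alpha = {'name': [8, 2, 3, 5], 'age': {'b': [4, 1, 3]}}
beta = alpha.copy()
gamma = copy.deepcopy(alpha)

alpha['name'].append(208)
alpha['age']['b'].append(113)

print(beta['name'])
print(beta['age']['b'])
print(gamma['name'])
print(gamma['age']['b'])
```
[8, 2, 3, 5, 208]
[4, 1, 3, 113]
[8, 2, 3, 5]
[4, 1, 3]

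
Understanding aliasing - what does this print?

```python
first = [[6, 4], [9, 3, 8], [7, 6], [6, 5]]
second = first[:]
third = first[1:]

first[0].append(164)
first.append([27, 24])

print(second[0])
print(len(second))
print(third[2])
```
[6, 4, 164]
4
[6, 5]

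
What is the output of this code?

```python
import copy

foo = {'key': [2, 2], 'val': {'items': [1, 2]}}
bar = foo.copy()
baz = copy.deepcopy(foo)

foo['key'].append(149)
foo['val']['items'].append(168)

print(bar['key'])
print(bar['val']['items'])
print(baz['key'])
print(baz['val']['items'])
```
[2, 2, 149]
[1, 2, 168]
[2, 2]
[1, 2]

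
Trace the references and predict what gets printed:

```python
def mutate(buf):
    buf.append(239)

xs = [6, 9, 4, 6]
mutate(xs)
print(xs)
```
[6, 9, 4, 6, 239]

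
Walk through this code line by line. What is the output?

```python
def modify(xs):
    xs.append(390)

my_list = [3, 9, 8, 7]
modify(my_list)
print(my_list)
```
[3, 9, 8, 7, 390]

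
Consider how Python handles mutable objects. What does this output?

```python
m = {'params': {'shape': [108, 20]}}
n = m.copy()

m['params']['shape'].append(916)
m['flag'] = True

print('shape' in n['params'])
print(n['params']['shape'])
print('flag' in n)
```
True
[108, 20, 916]
False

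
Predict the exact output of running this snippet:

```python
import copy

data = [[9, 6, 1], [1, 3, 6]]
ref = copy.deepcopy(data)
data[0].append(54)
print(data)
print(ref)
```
[[9, 6, 1, 54], [1, 3, 6]]
[[9, 6, 1], [1, 3, 6]]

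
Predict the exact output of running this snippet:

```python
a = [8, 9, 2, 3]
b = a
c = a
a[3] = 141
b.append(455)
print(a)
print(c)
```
[8, 9, 2, 141, 455]
[8, 9, 2, 141, 455]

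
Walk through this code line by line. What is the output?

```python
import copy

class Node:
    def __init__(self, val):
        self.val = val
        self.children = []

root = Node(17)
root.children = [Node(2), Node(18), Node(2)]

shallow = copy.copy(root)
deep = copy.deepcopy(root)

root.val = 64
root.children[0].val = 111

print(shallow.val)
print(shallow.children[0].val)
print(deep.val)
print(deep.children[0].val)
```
17
111
17
2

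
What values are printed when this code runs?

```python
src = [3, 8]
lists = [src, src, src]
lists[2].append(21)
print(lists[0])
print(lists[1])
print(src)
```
[3, 8, 21]
[3, 8, 21]
[3, 8, 21]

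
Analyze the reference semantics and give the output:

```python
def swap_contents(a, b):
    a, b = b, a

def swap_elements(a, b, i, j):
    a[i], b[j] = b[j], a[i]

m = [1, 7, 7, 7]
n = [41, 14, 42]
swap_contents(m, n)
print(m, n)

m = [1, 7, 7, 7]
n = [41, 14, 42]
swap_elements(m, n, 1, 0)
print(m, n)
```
[1, 7, 7, 7] [41, 14, 42]
[1, 41, 7, 7] [7, 14, 42]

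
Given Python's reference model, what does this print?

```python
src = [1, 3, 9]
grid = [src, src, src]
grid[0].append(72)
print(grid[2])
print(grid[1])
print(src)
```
[1, 3, 9, 72]
[1, 3, 9, 72]
[1, 3, 9, 72]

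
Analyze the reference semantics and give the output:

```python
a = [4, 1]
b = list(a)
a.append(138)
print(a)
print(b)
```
[4, 1, 138]
[4, 1]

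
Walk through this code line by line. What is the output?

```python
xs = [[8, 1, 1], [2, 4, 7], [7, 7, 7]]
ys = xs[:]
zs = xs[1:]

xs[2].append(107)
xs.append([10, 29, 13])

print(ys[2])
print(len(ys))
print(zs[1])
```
[7, 7, 7, 107]
3
[7, 7, 7, 107]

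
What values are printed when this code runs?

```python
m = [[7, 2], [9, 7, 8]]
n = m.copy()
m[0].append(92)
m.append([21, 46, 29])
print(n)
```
[[7, 2, 92], [9, 7, 8]]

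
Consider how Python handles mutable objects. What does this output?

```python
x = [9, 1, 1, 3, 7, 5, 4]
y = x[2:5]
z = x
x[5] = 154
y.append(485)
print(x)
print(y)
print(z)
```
[9, 1, 1, 3, 7, 154, 4]
[1, 3, 7, 485]
[9, 1, 1, 3, 7, 154, 4]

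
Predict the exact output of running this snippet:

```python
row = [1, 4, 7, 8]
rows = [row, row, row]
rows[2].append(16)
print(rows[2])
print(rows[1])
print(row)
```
[1, 4, 7, 8, 16]
[1, 4, 7, 8, 16]
[1, 4, 7, 8, 16]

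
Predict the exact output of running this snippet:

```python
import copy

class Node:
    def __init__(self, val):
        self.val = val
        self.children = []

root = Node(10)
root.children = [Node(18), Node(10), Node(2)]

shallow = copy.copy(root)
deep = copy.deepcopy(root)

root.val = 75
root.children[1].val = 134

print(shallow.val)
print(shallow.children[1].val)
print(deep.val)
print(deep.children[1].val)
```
10
134
10
10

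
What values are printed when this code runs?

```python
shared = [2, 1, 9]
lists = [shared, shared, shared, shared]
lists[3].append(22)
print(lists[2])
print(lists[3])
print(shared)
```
[2, 1, 9, 22]
[2, 1, 9, 22]
[2, 1, 9, 22]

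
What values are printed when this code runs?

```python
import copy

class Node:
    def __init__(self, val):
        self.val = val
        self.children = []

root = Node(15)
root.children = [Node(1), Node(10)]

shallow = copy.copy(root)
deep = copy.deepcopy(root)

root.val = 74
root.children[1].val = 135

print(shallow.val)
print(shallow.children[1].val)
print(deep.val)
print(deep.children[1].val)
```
15
135
15
10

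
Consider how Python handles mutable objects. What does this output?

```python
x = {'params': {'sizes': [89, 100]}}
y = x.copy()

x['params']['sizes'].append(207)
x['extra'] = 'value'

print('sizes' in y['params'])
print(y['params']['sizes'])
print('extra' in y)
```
True
[89, 100, 207]
False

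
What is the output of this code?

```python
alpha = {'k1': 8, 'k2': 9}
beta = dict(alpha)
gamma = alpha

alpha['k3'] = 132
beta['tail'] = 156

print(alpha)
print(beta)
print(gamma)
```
{'k1': 8, 'k2': 9, 'k3': 132}
{'k1': 8, 'k2': 9, 'tail': 156}
{'k1': 8, 'k2': 9, 'k3': 132}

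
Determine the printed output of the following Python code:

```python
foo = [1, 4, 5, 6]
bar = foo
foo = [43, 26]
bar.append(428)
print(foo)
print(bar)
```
[43, 26]
[1, 4, 5, 6, 428]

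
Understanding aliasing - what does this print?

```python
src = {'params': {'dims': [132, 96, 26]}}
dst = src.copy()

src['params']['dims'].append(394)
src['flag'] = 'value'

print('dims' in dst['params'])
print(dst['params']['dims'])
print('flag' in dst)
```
True
[132, 96, 26, 394]
False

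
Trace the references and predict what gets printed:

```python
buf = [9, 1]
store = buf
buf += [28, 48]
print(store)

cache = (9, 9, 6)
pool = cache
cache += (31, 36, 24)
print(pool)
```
[9, 1, 28, 48]
(9, 9, 6)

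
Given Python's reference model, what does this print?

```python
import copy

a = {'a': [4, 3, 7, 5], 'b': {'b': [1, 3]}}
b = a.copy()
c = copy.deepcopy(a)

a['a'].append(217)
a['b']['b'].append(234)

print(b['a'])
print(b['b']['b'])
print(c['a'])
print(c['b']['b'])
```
[4, 3, 7, 5, 217]
[1, 3, 234]
[4, 3, 7, 5]
[1, 3]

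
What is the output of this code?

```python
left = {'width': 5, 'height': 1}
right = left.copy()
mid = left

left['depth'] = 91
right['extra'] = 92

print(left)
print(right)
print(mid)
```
{'width': 5, 'height': 1, 'depth': 91}
{'width': 5, 'height': 1, 'extra': 92}
{'width': 5, 'height': 1, 'depth': 91}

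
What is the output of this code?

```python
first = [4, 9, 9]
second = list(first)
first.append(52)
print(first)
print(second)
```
[4, 9, 9, 52]
[4, 9, 9]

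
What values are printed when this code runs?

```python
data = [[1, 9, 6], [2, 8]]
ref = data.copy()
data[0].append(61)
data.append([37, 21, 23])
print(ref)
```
[[1, 9, 6, 61], [2, 8]]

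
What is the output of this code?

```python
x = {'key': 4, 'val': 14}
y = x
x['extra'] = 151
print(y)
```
{'key': 4, 'val': 14, 'extra': 151}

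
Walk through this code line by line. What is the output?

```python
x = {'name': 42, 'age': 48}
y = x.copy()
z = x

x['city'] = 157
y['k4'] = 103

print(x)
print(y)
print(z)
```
{'name': 42, 'age': 48, 'city': 157}
{'name': 42, 'age': 48, 'k4': 103}
{'name': 42, 'age': 48, 'city': 157}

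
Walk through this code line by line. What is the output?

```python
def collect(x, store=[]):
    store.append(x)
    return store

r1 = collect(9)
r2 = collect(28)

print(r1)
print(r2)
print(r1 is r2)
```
[9, 28]
[9, 28]
True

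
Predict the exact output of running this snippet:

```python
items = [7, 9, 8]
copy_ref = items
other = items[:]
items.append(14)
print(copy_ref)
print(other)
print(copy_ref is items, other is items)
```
[7, 9, 8, 14]
[7, 9, 8]
True False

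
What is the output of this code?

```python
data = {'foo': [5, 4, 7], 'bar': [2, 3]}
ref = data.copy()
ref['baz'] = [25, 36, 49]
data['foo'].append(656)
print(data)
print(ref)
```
{'foo': [5, 4, 7, 656], 'bar': [2, 3]}
{'foo': [5, 4, 7, 656], 'bar': [2, 3], 'baz': [25, 36, 49]}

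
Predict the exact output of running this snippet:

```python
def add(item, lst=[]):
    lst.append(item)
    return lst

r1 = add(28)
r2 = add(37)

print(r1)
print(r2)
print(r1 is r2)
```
[28, 37]
[28, 37]
True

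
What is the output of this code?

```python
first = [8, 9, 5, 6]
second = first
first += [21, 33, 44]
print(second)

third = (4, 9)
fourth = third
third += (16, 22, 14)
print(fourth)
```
[8, 9, 5, 6, 21, 33, 44]
(4, 9)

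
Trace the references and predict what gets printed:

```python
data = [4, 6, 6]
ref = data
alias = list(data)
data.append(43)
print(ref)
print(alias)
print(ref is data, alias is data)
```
[4, 6, 6, 43]
[4, 6, 6]
True False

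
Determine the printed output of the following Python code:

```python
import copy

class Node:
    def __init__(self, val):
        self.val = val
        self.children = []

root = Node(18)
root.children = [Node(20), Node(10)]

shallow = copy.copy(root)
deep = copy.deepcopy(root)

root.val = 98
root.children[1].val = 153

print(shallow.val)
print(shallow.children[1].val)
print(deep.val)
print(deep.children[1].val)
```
18
153
18
10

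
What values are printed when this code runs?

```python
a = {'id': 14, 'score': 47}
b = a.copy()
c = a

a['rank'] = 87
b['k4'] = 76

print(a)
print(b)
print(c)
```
{'id': 14, 'score': 47, 'rank': 87}
{'id': 14, 'score': 47, 'k4': 76}
{'id': 14, 'score': 47, 'rank': 87}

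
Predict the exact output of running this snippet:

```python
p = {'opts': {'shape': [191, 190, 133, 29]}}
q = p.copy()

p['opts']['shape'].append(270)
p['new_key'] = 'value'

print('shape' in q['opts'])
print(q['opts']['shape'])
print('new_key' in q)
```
True
[191, 190, 133, 29, 270]
False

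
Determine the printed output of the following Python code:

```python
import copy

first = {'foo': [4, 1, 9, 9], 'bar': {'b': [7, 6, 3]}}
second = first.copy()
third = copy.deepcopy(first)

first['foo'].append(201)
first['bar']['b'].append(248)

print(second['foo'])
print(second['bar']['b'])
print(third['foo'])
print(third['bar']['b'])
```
[4, 1, 9, 9, 201]
[7, 6, 3, 248]
[4, 1, 9, 9]
[7, 6, 3]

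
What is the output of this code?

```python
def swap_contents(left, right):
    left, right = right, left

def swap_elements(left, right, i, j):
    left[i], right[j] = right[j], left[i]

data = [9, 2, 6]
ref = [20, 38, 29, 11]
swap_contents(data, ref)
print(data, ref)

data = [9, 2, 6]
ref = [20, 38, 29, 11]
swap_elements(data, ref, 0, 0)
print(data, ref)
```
[9, 2, 6] [20, 38, 29, 11]
[20, 2, 6] [9, 38, 29, 11]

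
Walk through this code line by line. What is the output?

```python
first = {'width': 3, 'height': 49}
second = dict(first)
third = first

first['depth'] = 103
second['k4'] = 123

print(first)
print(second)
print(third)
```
{'width': 3, 'height': 49, 'depth': 103}
{'width': 3, 'height': 49, 'k4': 123}
{'width': 3, 'height': 49, 'depth': 103}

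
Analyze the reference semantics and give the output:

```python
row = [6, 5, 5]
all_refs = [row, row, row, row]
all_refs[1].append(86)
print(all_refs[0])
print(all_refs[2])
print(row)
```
[6, 5, 5, 86]
[6, 5, 5, 86]
[6, 5, 5, 86]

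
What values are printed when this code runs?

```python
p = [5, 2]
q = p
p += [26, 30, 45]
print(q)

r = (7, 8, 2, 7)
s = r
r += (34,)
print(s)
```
[5, 2, 26, 30, 45]
(7, 8, 2, 7)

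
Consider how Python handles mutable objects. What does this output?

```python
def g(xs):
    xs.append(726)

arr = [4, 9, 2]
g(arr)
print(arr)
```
[4, 9, 2, 726]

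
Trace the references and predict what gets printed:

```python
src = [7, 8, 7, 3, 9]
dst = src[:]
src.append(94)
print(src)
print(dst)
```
[7, 8, 7, 3, 9, 94]
[7, 8, 7, 3, 9]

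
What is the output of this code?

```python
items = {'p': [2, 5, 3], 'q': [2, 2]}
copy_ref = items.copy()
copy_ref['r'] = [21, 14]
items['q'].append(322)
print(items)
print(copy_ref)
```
{'p': [2, 5, 3], 'q': [2, 2, 322]}
{'p': [2, 5, 3], 'q': [2, 2, 322], 'r': [21, 14]}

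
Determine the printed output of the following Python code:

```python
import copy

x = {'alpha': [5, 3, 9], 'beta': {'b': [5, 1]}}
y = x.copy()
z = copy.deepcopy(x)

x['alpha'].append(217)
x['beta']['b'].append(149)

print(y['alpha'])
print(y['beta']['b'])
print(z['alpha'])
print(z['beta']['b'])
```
[5, 3, 9, 217]
[5, 1, 149]
[5, 3, 9]
[5, 1]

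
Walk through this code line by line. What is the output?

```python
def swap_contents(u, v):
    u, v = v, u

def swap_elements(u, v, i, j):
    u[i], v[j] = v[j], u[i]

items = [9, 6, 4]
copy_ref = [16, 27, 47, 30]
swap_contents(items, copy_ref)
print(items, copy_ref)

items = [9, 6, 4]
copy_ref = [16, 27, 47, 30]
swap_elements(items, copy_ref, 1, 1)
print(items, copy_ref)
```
[9, 6, 4] [16, 27, 47, 30]
[9, 27, 4] [16, 6, 47, 30]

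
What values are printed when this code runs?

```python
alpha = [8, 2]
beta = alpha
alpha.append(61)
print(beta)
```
[8, 2, 61]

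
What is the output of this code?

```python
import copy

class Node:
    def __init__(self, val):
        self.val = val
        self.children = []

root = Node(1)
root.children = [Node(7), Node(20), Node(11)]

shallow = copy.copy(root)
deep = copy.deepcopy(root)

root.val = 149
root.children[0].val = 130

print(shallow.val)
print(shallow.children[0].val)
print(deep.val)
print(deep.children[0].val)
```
1
130
1
7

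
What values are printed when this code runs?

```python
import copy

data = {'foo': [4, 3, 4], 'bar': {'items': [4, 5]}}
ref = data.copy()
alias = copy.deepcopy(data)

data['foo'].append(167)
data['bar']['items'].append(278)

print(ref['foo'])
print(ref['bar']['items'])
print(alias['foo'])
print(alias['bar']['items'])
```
[4, 3, 4, 167]
[4, 5, 278]
[4, 3, 4]
[4, 5]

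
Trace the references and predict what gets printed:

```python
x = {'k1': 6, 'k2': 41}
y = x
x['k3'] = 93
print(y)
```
{'k1': 6, 'k2': 41, 'k3': 93}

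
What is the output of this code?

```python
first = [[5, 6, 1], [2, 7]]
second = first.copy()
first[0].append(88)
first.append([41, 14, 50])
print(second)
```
[[5, 6, 1, 88], [2, 7]]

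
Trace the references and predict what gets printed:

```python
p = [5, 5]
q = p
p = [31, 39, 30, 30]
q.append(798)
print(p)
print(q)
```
[31, 39, 30, 30]
[5, 5, 798]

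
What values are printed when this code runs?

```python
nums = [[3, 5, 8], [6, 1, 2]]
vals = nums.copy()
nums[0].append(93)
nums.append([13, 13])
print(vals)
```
[[3, 5, 8, 93], [6, 1, 2]]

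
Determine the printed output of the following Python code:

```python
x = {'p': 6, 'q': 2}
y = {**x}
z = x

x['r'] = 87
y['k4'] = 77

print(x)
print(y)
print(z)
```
{'p': 6, 'q': 2, 'r': 87}
{'p': 6, 'q': 2, 'k4': 77}
{'p': 6, 'q': 2, 'r': 87}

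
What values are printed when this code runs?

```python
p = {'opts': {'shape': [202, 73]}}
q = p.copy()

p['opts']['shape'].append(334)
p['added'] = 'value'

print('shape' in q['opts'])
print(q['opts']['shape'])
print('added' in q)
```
True
[202, 73, 334]
False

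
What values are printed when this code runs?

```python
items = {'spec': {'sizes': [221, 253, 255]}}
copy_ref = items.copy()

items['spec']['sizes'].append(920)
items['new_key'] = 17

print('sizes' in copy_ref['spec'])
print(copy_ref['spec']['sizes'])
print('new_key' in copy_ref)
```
True
[221, 253, 255, 920]
False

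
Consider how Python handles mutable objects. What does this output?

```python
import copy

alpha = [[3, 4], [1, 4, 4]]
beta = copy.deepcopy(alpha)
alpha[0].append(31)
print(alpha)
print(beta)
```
[[3, 4, 31], [1, 4, 4]]
[[3, 4], [1, 4, 4]]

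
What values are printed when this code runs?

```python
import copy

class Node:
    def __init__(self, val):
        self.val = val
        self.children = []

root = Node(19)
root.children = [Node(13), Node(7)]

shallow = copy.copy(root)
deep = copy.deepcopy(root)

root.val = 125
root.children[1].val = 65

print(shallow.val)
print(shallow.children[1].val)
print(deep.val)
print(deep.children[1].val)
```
19
65
19
7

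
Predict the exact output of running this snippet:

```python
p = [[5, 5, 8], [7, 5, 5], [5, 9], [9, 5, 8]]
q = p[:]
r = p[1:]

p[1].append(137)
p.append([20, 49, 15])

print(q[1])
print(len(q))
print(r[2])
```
[7, 5, 5, 137]
4
[9, 5, 8]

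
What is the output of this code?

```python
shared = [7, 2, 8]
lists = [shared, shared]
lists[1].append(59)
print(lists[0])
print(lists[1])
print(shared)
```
[7, 2, 8, 59]
[7, 2, 8, 59]
[7, 2, 8, 59]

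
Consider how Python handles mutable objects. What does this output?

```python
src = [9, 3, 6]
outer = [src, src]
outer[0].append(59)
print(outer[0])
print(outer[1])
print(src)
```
[9, 3, 6, 59]
[9, 3, 6, 59]
[9, 3, 6, 59]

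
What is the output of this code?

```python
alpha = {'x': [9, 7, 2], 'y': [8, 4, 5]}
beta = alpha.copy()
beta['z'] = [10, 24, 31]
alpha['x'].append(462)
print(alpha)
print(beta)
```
{'x': [9, 7, 2, 462], 'y': [8, 4, 5]}
{'x': [9, 7, 2, 462], 'y': [8, 4, 5], 'z': [10, 24, 31]}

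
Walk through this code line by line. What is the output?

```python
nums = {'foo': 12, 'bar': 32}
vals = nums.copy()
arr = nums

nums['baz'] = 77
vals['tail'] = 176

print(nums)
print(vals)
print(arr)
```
{'foo': 12, 'bar': 32, 'baz': 77}
{'foo': 12, 'bar': 32, 'tail': 176}
{'foo': 12, 'bar': 32, 'baz': 77}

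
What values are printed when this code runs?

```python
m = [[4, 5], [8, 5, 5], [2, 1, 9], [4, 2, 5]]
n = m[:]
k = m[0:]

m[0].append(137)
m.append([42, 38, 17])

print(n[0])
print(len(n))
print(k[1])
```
[4, 5, 137]
4
[8, 5, 5]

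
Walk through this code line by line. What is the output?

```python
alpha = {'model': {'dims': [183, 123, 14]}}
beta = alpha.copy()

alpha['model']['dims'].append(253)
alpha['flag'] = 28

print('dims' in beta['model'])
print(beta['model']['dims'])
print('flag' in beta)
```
True
[183, 123, 14, 253]
False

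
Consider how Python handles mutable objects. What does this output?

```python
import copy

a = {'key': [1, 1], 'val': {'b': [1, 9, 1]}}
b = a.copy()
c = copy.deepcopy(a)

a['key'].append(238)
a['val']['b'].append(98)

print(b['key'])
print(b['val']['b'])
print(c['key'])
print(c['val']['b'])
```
[1, 1, 238]
[1, 9, 1, 98]
[1, 1]
[1, 9, 1]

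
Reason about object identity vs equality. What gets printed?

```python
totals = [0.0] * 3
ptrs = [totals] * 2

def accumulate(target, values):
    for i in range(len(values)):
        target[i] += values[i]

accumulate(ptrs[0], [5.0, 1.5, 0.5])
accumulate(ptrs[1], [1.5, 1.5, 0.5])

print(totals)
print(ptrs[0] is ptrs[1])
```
[6.5, 3.0, 1.0]
True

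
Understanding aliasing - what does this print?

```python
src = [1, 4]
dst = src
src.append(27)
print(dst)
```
[1, 4, 27]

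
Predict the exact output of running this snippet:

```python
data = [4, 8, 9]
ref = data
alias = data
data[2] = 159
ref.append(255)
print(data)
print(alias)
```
[4, 8, 159, 255]
[4, 8, 159, 255]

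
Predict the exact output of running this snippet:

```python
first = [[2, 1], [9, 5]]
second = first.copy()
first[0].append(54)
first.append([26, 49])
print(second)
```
[[2, 1, 54], [9, 5]]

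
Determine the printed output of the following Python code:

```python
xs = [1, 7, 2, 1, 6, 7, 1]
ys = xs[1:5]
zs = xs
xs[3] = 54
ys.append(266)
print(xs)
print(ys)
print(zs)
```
[1, 7, 2, 54, 6, 7, 1]
[7, 2, 1, 6, 266]
[1, 7, 2, 54, 6, 7, 1]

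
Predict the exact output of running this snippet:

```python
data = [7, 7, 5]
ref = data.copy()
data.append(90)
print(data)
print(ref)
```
[7, 7, 5, 90]
[7, 7, 5]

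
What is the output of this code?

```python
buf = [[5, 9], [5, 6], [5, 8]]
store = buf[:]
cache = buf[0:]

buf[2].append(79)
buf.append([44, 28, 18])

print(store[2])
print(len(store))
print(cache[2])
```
[5, 8, 79]
3
[5, 8, 79]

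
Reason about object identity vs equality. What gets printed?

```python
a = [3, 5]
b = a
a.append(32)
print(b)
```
[3, 5, 32]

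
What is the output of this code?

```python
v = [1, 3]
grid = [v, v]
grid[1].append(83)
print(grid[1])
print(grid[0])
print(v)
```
[1, 3, 83]
[1, 3, 83]
[1, 3, 83]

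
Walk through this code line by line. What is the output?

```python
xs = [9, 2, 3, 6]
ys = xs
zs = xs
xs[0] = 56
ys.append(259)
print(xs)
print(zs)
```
[56, 2, 3, 6, 259]
[56, 2, 3, 6, 259]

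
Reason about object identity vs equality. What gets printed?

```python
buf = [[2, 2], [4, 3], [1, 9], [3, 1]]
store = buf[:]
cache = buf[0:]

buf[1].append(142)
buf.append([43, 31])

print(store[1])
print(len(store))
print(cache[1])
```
[4, 3, 142]
4
[4, 3, 142]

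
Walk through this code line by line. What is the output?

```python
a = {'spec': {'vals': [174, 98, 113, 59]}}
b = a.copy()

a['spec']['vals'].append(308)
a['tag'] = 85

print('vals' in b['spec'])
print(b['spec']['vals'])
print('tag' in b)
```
True
[174, 98, 113, 59, 308]
False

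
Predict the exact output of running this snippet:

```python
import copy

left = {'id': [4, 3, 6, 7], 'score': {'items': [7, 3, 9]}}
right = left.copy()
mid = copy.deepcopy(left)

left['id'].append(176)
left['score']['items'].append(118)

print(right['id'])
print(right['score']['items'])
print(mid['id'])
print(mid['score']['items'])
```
[4, 3, 6, 7, 176]
[7, 3, 9, 118]
[4, 3, 6, 7]
[7, 3, 9]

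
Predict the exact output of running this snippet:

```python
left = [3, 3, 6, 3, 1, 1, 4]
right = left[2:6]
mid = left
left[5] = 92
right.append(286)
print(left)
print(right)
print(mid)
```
[3, 3, 6, 3, 1, 92, 4]
[6, 3, 1, 1, 286]
[3, 3, 6, 3, 1, 92, 4]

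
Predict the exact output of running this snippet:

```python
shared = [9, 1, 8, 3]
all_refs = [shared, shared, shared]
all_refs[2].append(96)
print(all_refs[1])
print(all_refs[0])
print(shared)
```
[9, 1, 8, 3, 96]
[9, 1, 8, 3, 96]
[9, 1, 8, 3, 96]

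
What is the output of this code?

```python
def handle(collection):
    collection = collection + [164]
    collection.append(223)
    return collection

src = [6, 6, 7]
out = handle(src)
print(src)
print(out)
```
[6, 6, 7]
[6, 6, 7, 164, 223]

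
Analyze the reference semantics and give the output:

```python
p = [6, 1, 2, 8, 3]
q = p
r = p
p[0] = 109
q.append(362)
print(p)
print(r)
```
[109, 1, 2, 8, 3, 362]
[109, 1, 2, 8, 3, 362]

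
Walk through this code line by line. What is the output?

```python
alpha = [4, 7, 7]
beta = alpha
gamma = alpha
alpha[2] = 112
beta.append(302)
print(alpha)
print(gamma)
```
[4, 7, 112, 302]
[4, 7, 112, 302]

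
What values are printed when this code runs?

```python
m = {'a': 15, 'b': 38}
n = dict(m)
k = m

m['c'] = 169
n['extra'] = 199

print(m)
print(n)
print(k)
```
{'a': 15, 'b': 38, 'c': 169}
{'a': 15, 'b': 38, 'extra': 199}
{'a': 15, 'b': 38, 'c': 169}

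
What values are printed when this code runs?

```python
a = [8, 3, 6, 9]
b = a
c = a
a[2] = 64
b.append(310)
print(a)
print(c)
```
[8, 3, 64, 9, 310]
[8, 3, 64, 9, 310]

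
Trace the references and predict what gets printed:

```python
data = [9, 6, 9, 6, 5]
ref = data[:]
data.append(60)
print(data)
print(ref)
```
[9, 6, 9, 6, 5, 60]
[9, 6, 9, 6, 5]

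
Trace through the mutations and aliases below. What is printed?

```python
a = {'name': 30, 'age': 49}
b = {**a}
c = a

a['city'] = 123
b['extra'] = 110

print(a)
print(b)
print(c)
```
{'name': 30, 'age': 49, 'city': 123}
{'name': 30, 'age': 49, 'extra': 110}
{'name': 30, 'age': 49, 'city': 123}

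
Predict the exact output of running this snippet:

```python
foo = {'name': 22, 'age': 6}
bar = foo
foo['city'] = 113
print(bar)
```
{'name': 22, 'age': 6, 'city': 113}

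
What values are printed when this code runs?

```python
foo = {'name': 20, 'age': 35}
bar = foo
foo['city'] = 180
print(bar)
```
{'name': 20, 'age': 35, 'city': 180}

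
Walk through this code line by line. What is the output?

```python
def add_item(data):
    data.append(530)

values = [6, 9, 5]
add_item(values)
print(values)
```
[6, 9, 5, 530]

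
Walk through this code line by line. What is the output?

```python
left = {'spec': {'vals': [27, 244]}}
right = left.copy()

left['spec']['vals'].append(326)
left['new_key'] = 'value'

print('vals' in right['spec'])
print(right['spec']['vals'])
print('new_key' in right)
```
True
[27, 244, 326]
False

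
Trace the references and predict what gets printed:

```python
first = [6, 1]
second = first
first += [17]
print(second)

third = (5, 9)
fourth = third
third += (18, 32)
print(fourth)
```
[6, 1, 17]
(5, 9)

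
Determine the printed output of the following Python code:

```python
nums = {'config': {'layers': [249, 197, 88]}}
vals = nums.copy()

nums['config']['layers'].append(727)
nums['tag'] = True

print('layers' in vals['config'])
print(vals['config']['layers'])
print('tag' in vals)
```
True
[249, 197, 88, 727]
False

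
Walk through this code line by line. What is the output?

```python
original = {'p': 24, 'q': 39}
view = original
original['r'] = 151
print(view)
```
{'p': 24, 'q': 39, 'r': 151}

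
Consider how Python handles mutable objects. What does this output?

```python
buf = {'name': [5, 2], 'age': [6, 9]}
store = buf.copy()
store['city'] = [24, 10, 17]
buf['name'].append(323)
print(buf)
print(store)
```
{'name': [5, 2, 323], 'age': [6, 9]}
{'name': [5, 2, 323], 'age': [6, 9], 'city': [24, 10, 17]}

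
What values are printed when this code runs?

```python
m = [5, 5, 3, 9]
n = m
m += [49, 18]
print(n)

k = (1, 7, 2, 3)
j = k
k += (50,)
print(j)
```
[5, 5, 3, 9, 49, 18]
(1, 7, 2, 3)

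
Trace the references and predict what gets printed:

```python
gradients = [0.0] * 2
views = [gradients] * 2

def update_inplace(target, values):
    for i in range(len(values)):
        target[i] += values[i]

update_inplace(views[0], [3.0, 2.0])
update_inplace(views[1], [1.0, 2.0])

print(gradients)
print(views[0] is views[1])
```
[4.0, 4.0]
True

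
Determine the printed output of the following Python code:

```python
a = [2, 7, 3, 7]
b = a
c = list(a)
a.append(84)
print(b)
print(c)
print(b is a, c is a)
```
[2, 7, 3, 7, 84]
[2, 7, 3, 7]
True False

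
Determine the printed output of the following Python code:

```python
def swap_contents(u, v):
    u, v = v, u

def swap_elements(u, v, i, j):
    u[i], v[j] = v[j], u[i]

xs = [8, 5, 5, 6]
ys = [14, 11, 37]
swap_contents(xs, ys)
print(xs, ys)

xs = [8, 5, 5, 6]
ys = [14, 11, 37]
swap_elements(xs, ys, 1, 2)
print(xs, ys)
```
[8, 5, 5, 6] [14, 11, 37]
[8, 37, 5, 6] [14, 11, 5]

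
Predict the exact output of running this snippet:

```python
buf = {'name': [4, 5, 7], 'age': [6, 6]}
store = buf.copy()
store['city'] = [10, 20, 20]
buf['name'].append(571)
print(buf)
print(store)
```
{'name': [4, 5, 7, 571], 'age': [6, 6]}
{'name': [4, 5, 7, 571], 'age': [6, 6], 'city': [10, 20, 20]}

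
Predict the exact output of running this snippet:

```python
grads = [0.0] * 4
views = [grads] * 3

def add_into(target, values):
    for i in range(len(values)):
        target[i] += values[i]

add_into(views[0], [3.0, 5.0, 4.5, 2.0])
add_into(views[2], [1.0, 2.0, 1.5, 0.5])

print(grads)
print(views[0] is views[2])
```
[4.0, 7.0, 6.0, 2.5]
True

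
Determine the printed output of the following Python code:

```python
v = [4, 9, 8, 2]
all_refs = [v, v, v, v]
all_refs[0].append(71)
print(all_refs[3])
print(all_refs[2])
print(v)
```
[4, 9, 8, 2, 71]
[4, 9, 8, 2, 71]
[4, 9, 8, 2, 71]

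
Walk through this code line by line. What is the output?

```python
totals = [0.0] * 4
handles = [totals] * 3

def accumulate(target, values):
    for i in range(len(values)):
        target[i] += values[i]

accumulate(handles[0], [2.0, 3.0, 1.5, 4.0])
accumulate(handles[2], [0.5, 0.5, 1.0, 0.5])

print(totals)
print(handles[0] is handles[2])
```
[2.5, 3.5, 2.5, 4.5]
True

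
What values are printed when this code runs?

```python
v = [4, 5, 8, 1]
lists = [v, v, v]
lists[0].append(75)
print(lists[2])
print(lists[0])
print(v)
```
[4, 5, 8, 1, 75]
[4, 5, 8, 1, 75]
[4, 5, 8, 1, 75]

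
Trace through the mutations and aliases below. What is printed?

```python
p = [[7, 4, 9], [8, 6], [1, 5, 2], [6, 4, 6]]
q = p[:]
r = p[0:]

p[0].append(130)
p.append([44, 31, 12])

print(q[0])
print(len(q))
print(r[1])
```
[7, 4, 9, 130]
4
[8, 6]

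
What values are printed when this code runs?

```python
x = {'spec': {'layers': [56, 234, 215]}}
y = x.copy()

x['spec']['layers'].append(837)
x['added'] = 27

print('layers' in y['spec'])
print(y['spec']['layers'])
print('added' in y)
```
True
[56, 234, 215, 837]
False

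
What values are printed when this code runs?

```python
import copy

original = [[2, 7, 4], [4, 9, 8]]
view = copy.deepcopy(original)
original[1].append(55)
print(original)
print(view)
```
[[2, 7, 4], [4, 9, 8, 55]]
[[2, 7, 4], [4, 9, 8]]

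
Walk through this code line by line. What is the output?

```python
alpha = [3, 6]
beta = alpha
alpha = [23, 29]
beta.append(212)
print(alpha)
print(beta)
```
[23, 29]
[3, 6, 212]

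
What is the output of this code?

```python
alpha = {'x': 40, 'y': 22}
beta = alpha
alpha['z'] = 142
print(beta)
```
{'x': 40, 'y': 22, 'z': 142}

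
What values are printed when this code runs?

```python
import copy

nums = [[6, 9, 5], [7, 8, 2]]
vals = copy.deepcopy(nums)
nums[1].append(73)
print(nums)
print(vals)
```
[[6, 9, 5], [7, 8, 2, 73]]
[[6, 9, 5], [7, 8, 2]]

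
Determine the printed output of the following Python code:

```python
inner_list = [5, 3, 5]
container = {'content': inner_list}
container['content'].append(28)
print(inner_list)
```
[5, 3, 5, 28]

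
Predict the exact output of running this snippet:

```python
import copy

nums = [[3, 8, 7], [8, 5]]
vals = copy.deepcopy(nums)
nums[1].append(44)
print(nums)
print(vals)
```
[[3, 8, 7], [8, 5, 44]]
[[3, 8, 7], [8, 5]]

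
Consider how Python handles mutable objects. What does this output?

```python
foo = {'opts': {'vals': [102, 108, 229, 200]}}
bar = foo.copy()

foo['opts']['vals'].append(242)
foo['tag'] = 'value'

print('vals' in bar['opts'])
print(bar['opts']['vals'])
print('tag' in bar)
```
True
[102, 108, 229, 200, 242]
False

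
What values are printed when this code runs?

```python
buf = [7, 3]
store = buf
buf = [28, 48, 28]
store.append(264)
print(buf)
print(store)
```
[28, 48, 28]
[7, 3, 264]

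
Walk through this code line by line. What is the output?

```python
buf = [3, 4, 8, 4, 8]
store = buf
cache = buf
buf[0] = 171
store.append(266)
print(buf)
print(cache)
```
[171, 4, 8, 4, 8, 266]
[171, 4, 8, 4, 8, 266]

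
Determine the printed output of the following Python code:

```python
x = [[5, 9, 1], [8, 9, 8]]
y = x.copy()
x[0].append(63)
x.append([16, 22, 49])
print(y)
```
[[5, 9, 1, 63], [8, 9, 8]]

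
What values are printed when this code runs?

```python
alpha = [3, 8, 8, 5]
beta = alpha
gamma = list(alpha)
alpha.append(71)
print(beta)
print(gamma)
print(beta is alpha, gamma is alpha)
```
[3, 8, 8, 5, 71]
[3, 8, 8, 5]
True False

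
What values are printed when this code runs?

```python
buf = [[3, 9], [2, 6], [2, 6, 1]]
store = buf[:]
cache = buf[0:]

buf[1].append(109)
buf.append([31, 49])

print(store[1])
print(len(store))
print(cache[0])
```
[2, 6, 109]
3
[3, 9]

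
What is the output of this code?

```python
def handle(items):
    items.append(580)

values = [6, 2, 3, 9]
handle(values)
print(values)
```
[6, 2, 3, 9, 580]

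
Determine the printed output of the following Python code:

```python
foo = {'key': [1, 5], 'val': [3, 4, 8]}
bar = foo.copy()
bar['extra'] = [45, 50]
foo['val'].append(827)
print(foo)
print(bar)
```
{'key': [1, 5], 'val': [3, 4, 8, 827]}
{'key': [1, 5], 'val': [3, 4, 8, 827], 'extra': [45, 50]}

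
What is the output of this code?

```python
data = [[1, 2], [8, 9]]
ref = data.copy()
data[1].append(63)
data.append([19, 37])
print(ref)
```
[[1, 2], [8, 9, 63]]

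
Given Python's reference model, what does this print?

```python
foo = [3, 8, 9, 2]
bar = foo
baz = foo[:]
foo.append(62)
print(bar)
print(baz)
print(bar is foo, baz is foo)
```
[3, 8, 9, 2, 62]
[3, 8, 9, 2]
True False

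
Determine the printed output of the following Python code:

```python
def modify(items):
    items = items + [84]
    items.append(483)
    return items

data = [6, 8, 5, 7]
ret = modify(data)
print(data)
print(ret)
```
[6, 8, 5, 7]
[6, 8, 5, 7, 84, 483]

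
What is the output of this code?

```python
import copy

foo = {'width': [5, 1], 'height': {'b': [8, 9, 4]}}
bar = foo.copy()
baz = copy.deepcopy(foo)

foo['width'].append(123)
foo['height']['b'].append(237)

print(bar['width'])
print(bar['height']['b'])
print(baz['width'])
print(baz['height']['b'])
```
[5, 1, 123]
[8, 9, 4, 237]
[5, 1]
[8, 9, 4]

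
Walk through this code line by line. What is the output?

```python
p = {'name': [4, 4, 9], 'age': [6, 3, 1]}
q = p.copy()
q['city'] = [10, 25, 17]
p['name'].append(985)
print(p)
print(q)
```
{'name': [4, 4, 9, 985], 'age': [6, 3, 1]}
{'name': [4, 4, 9, 985], 'age': [6, 3, 1], 'city': [10, 25, 17]}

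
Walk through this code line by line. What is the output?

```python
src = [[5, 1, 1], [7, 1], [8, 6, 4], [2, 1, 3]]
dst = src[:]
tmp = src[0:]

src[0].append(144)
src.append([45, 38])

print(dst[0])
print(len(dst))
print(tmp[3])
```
[5, 1, 1, 144]
4
[2, 1, 3]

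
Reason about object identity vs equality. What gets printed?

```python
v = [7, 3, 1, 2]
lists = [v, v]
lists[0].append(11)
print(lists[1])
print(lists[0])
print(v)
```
[7, 3, 1, 2, 11]
[7, 3, 1, 2, 11]
[7, 3, 1, 2, 11]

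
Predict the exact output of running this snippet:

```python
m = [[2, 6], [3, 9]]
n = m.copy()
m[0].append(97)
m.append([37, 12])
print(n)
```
[[2, 6, 97], [3, 9]]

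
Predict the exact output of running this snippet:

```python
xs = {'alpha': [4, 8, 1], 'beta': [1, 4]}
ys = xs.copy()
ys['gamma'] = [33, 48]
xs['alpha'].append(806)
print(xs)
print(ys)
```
{'alpha': [4, 8, 1, 806], 'beta': [1, 4]}
{'alpha': [4, 8, 1, 806], 'beta': [1, 4], 'gamma': [33, 48]}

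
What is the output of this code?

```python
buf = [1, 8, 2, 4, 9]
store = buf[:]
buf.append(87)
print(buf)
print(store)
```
[1, 8, 2, 4, 9, 87]
[1, 8, 2, 4, 9]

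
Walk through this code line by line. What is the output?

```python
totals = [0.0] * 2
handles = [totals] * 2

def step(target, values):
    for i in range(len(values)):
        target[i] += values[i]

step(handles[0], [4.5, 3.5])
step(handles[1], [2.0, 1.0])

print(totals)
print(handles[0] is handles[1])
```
[6.5, 4.5]
True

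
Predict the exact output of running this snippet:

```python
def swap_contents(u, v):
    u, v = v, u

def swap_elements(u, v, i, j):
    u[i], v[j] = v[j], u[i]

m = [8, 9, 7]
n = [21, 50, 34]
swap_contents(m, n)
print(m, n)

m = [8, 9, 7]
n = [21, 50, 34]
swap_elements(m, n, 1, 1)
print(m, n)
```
[8, 9, 7] [21, 50, 34]
[8, 50, 7] [21, 9, 34]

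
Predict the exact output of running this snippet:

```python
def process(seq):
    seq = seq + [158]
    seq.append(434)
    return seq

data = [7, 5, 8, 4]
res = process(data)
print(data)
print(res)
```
[7, 5, 8, 4]
[7, 5, 8, 4, 158, 434]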